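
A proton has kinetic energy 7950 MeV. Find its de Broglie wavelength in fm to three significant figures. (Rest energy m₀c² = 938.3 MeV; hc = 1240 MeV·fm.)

λ = 0.140 fm

Total energy E = KE + m₀c² = 7950 + 938.3 = 8888.3 MeV.
(pc)² = E² − (m₀c²)² = (8888.3)² − (938.3)² = 7.812 × 10⁷ MeV², so pc = 8839 MeV.
λ = hc/(pc) = 1240 MeV·fm / 8839 MeV = 0.140 fm.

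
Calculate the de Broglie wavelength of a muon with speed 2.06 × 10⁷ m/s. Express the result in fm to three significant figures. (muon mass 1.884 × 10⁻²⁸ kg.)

p = mv = 1.884 × 10⁻²⁸ × 2.06 × 10⁷ = 3.881 × 10⁻²¹ kg·m/s.
λ = h/p = 6.626 × 10⁻³⁴ / 3.881 × 10⁻²¹ = 1.71 × 10⁻¹³ m = 171 fm.

λ = 171 fm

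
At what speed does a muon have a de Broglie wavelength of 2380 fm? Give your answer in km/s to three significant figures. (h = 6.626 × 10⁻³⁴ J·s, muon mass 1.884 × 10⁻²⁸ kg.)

p = h/λ = 6.626 × 10⁻³⁴ / 2.380 × 10⁻¹² = 2.784 × 10⁻²² kg·m/s.
v = p/m = 2.784 × 10⁻²² / 1.884 × 10⁻²⁸ = 1.48 × 10⁶ m/s = 1480 km/s.

v = 1480 km/s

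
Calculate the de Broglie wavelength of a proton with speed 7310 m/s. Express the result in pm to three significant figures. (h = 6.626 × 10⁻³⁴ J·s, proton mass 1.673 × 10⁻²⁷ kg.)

λ = 54.2 pm

p = mv = 1.673 × 10⁻²⁷ × 7310 = 1.223 × 10⁻²³ kg·m/s.
λ = h/p = 6.626 × 10⁻³⁴ / 1.223 × 10⁻²³ = 5.42 × 10⁻¹¹ m = 54.2 pm.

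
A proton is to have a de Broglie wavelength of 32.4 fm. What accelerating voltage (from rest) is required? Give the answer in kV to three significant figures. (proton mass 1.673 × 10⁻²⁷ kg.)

V = 780 kV

p = h/λ = 6.626 × 10⁻³⁴ / 3.240 × 10⁻¹⁴ = 2.045 × 10⁻²⁰ kg·m/s.
KE = p²/(2m) = 1.250 × 10⁻¹³ J.
V = KE/e = 1.250 × 10⁻¹³ / (1.602 × 10⁻¹⁹) = 780 kV.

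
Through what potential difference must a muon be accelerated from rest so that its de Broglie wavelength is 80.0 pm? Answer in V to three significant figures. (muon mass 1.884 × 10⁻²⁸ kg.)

p = h/λ = 6.626 × 10⁻³⁴ / 8.000 × 10⁻¹¹ = 8.283 × 10⁻²⁴ kg·m/s.
KE = p²/(2m) = 1.821 × 10⁻¹⁹ J.
V = KE/e = 1.821 × 10⁻¹⁹ / (1.602 × 10⁻¹⁹) = 1.14 V.

V = 1.14 V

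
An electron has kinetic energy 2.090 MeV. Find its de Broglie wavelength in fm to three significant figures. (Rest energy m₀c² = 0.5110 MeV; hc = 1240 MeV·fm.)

Total energy E = KE + m₀c² = 2.090 + 0.5110 = 2.6010 MeV.
(pc)² = E² − (m₀c²)² = (2.6010)² − (0.5110)² = 6.504 MeV², so pc = 2.550 MeV.
λ = hc/(pc) = 1240 MeV·fm / 2.550 MeV = 486 fm.

λ = 486 fm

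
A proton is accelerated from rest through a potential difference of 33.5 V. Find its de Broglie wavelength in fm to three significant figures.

λ = 4940 fm

KE = eV = 1.602 × 10⁻¹⁹ × 33.50 = 5.367 × 10⁻¹⁸ J.
p = √(2mKE) = √(2 × 1.673 × 10⁻²⁷ × 5.367 × 10⁻¹⁸) = 1.340 × 10⁻²² kg·m/s.
λ = h/p = 6.626 × 10⁻³⁴ / 1.340 × 10⁻²² = 4.94 × 10⁻¹² m = 4940 fm.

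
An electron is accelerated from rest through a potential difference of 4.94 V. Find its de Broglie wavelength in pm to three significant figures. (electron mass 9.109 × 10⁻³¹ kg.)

λ = 552 pm

KE = eV = 1.602 × 10⁻¹⁹ × 4.940 = 7.914 × 10⁻¹⁹ J.
p = √(2mKE) = √(2 × 9.109 × 10⁻³¹ × 7.914 × 10⁻¹⁹) = 1.201 × 10⁻²⁴ kg·m/s.
λ = h/p = 6.626 × 10⁻³⁴ / 1.201 × 10⁻²⁴ = 5.52 × 10⁻¹⁰ m = 552 pm.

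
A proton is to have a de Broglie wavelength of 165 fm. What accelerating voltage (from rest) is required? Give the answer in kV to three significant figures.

V = 30.1 kV

p = h/λ = 6.626 × 10⁻³⁴ / 1.650 × 10⁻¹³ = 4.016 × 10⁻²¹ kg·m/s.
KE = p²/(2m) = 4.820 × 10⁻¹⁵ J.
V = KE/e = 4.820 × 10⁻¹⁵ / (1.602 × 10⁻¹⁹) = 30.1 kV.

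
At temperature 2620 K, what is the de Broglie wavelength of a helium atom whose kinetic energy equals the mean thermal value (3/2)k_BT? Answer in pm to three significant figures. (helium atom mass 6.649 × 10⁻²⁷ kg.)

KE = (3/2)k_BT = 1.5 × 1.381 × 10⁻²³ × 2620 = 5.427 × 10⁻²⁰ J.
p = √(2mKE) = √(2 × 6.649 × 10⁻²⁷ × 5.427 × 10⁻²⁰) = 2.686 × 10⁻²³ kg·m/s.
λ = h/p = 2.47 × 10⁻¹¹ m = 24.7 pm.

λ = 24.7 pm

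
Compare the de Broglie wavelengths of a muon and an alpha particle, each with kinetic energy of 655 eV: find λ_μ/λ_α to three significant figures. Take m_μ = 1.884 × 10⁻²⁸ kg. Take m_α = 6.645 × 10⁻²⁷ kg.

At fixed KE, p = √(2mKE) so λ = h/p ∝ 1/√m.
λ_μ/λ_α = √(m_α/m_μ) = √(6.645 × 10⁻²⁷/1.884 × 10⁻²⁸) = √(35.27) = 5.94.

λ_μ/λ_α = 5.94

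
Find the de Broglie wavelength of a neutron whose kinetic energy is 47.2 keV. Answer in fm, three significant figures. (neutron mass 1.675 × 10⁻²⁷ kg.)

KE = 47.2 keV = 7.561 × 10⁻¹⁵ J.
p = √(2mKE) = √(2 × 1.675 × 10⁻²⁷ × 7.561 × 10⁻¹⁵) = 5.033 × 10⁻²¹ kg·m/s.
λ = h/p = 6.626 × 10⁻³⁴ / 5.033 × 10⁻²¹ = 1.32 × 10⁻¹³ m = 132 fm.

λ = 132 fm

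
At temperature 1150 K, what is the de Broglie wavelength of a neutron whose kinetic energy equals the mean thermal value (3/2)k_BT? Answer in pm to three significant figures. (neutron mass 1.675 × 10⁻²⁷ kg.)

λ = 74.2 pm

KE = (3/2)k_BT = 1.5 × 1.381 × 10⁻²³ × 1150 = 2.382 × 10⁻²⁰ J.
p = √(2mKE) = √(2 × 1.675 × 10⁻²⁷ × 2.382 × 10⁻²⁰) = 8.933 × 10⁻²⁴ kg·m/s.
λ = h/p = 7.42 × 10⁻¹¹ m = 74.2 pm.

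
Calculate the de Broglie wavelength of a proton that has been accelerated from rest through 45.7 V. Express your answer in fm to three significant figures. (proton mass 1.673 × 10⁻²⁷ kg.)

λ = 4230 fm

KE = eV = 1.602 × 10⁻¹⁹ × 45.70 = 7.321 × 10⁻¹⁸ J.
p = √(2mKE) = √(2 × 1.673 × 10⁻²⁷ × 7.321 × 10⁻¹⁸) = 1.565 × 10⁻²² kg·m/s.
λ = h/p = 6.626 × 10⁻³⁴ / 1.565 × 10⁻²² = 4.23 × 10⁻¹² m = 4230 fm.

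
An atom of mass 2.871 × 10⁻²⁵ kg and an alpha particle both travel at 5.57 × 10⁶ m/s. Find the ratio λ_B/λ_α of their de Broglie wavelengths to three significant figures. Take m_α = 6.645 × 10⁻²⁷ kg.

At fixed v, p = mv so λ = h/(mv) ∝ 1/m.
λ_B/λ_α = m_α/m_B = 6.645 × 10⁻²⁷/2.871 × 10⁻²⁵ = 0.0231.

λ_B/λ_α = 0.0231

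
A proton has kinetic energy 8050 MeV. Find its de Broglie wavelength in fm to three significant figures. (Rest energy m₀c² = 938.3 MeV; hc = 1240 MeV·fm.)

λ = 0.139 fm

Total energy E = KE + m₀c² = 8050 + 938.3 = 8988.3 MeV.
(pc)² = E² − (m₀c²)² = (8988.3)² − (938.3)² = 7.991 × 10⁷ MeV², so pc = 8939 MeV.
λ = hc/(pc) = 1240 MeV·fm / 8939 MeV = 0.139 fm.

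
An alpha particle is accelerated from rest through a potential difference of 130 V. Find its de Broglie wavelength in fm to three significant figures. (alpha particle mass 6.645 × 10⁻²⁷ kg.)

KE = 2eV = 2 × 1.602 × 10⁻¹⁹ × 130.0 = 4.165 × 10⁻¹⁷ J.
p = √(2mKE) = √(2 × 6.645 × 10⁻²⁷ × 4.165 × 10⁻¹⁷) = 7.440 × 10⁻²² kg·m/s.
λ = h/p = 6.626 × 10⁻³⁴ / 7.440 × 10⁻²² = 8.91 × 10⁻¹³ m = 891 fm.

λ = 891 fm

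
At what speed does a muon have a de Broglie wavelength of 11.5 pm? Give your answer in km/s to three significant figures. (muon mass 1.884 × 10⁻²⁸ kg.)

v = 306 km/s

p = h/λ = 6.626 × 10⁻³⁴ / 1.150 × 10⁻¹¹ = 5.762 × 10⁻²³ kg·m/s.
v = p/m = 5.762 × 10⁻²³ / 1.884 × 10⁻²⁸ = 3.06 × 10⁵ m/s = 306 km/s.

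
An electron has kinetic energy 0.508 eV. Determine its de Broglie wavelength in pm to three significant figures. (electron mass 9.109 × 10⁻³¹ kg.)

KE = 0.508 eV = 8.138 × 10⁻²⁰ J.
p = √(2mKE) = √(2 × 9.109 × 10⁻³¹ × 8.138 × 10⁻²⁰) = 3.850 × 10⁻²⁵ kg·m/s.
λ = h/p = 6.626 × 10⁻³⁴ / 3.850 × 10⁻²⁵ = 1.72 × 10⁻⁹ m = 1720 pm.

λ = 1720 pm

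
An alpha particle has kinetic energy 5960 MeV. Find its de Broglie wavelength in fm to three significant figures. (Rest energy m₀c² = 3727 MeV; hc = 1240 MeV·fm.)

λ = 0.139 fm

Total energy E = KE + m₀c² = 5960 + 3727 = 9687 MeV.
(pc)² = E² − (m₀c²)² = (9687)² − (3727)² = 7.995 × 10⁷ MeV², so pc = 8941 MeV.
λ = hc/(pc) = 1240 MeV·fm / 8941 MeV = 0.139 fm.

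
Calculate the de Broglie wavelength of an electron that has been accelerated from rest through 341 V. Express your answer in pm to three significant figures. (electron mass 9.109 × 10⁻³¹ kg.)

λ = 66.4 pm

KE = eV = 1.602 × 10⁻¹⁹ × 341.0 = 5.463 × 10⁻¹⁷ J.
p = √(2mKE) = √(2 × 9.109 × 10⁻³¹ × 5.463 × 10⁻¹⁷) = 9.976 × 10⁻²⁴ kg·m/s.
λ = h/p = 6.626 × 10⁻³⁴ / 9.976 × 10⁻²⁴ = 6.64 × 10⁻¹¹ m = 66.4 pm.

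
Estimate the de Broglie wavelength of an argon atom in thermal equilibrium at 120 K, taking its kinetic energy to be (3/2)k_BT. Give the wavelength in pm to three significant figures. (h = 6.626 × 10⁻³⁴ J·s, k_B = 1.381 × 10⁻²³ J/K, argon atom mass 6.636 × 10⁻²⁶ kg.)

λ = 36.5 pm

KE = (3/2)k_BT = 1.5 × 1.381 × 10⁻²³ × 120 = 2.486 × 10⁻²¹ J.
p = √(2mKE) = √(2 × 6.636 × 10⁻²⁶ × 2.486 × 10⁻²¹) = 1.816 × 10⁻²³ kg·m/s.
λ = h/p = 3.65 × 10⁻¹¹ m = 36.5 pm.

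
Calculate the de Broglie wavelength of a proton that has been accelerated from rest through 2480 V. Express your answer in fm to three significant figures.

KE = eV = 1.602 × 10⁻¹⁹ × 2480 = 3.973 × 10⁻¹⁶ J.
p = √(2mKE) = √(2 × 1.673 × 10⁻²⁷ × 3.973 × 10⁻¹⁶) = 1.153 × 10⁻²¹ kg·m/s.
λ = h/p = 6.626 × 10⁻³⁴ / 1.153 × 10⁻²¹ = 5.75 × 10⁻¹³ m = 575 fm.

λ = 575 fm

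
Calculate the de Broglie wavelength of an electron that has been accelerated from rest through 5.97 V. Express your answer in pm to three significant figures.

KE = eV = 1.602 × 10⁻¹⁹ × 5.970 = 9.564 × 10⁻¹⁹ J.
p = √(2mKE) = √(2 × 9.109 × 10⁻³¹ × 9.564 × 10⁻¹⁹) = 1.320 × 10⁻²⁴ kg·m/s.
λ = h/p = 6.626 × 10⁻³⁴ / 1.320 × 10⁻²⁴ = 5.02 × 10⁻¹⁰ m = 502 pm.

λ = 502 pm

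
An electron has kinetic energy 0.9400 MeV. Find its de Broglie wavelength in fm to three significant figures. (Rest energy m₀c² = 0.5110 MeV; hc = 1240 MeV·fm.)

Total energy E = KE + m₀c² = 0.9400 + 0.5110 = 1.4510 MeV.
(pc)² = E² − (m₀c²)² = (1.4510)² − (0.5110)² = 1.844 MeV², so pc = 1.358 MeV.
λ = hc/(pc) = 1240 MeV·fm / 1.358 MeV = 913 fm.

λ = 913 fm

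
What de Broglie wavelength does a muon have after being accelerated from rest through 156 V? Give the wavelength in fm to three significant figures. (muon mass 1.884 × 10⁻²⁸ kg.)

λ = 6830 fm

KE = eV = 1.602 × 10⁻¹⁹ × 156.0 = 2.499 × 10⁻¹⁷ J.
p = √(2mKE) = √(2 × 1.884 × 10⁻²⁸ × 2.499 × 10⁻¹⁷) = 9.704 × 10⁻²³ kg·m/s.
λ = h/p = 6.626 × 10⁻³⁴ / 9.704 × 10⁻²³ = 6.83 × 10⁻¹² m = 6830 fm.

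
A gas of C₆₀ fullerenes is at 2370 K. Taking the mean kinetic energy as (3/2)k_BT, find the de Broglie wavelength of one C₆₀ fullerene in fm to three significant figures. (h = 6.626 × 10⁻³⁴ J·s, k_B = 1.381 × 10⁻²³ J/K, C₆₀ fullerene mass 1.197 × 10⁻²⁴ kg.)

λ = 1930 fm

KE = (3/2)k_BT = 1.5 × 1.381 × 10⁻²³ × 2370 = 4.909 × 10⁻²⁰ J.
p = √(2mKE) = √(2 × 1.197 × 10⁻²⁴ × 4.909 × 10⁻²⁰) = 3.428 × 10⁻²² kg·m/s.
λ = h/p = 1.93 × 10⁻¹² m = 1930 fm.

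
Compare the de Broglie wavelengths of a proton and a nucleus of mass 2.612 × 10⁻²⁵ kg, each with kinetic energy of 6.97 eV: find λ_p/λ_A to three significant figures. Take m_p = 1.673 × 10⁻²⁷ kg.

λ_p/λ_A = 12.5

At fixed KE, p = √(2mKE) so λ = h/p ∝ 1/√m.
λ_p/λ_A = √(m_A/m_p) = √(2.612 × 10⁻²⁵/1.673 × 10⁻²⁷) = √(156.1) = 12.5.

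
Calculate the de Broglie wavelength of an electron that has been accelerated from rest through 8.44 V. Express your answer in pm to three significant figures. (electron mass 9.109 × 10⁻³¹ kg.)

λ = 422 pm

KE = eV = 1.602 × 10⁻¹⁹ × 8.440 = 1.352 × 10⁻¹⁸ J.
p = √(2mKE) = √(2 × 9.109 × 10⁻³¹ × 1.352 × 10⁻¹⁸) = 1.569 × 10⁻²⁴ kg·m/s.
λ = h/p = 6.626 × 10⁻³⁴ / 1.569 × 10⁻²⁴ = 4.22 × 10⁻¹⁰ m = 422 pm.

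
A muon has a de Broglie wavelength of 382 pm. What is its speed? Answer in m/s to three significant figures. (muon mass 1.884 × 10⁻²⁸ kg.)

p = h/λ = 6.626 × 10⁻³⁴ / 3.820 × 10⁻¹⁰ = 1.735 × 10⁻²⁴ kg·m/s.
v = p/m = 1.735 × 10⁻²⁴ / 1.884 × 10⁻²⁸ = 9.21 × 10³ m/s = 9210 m/s.

v = 9210 m/s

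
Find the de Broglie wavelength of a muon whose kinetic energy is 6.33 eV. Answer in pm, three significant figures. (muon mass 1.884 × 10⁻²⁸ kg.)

λ = 33.9 pm

KE = 6.33 eV = 1.014 × 10⁻¹⁸ J.
p = √(2mKE) = √(2 × 1.884 × 10⁻²⁸ × 1.014 × 10⁻¹⁸) = 1.955 × 10⁻²³ kg·m/s.
λ = h/p = 6.626 × 10⁻³⁴ / 1.955 × 10⁻²³ = 3.39 × 10⁻¹¹ m = 33.9 pm.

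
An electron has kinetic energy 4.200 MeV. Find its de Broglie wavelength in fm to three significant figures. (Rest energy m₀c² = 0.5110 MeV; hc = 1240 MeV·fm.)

λ = 265 fm

Total energy E = KE + m₀c² = 4.200 + 0.5110 = 4.7110 MeV.
(pc)² = E² − (m₀c²)² = (4.7110)² − (0.5110)² = 21.93 MeV², so pc = 4.683 MeV.
λ = hc/(pc) = 1240 MeV·fm / 4.683 MeV = 265 fm.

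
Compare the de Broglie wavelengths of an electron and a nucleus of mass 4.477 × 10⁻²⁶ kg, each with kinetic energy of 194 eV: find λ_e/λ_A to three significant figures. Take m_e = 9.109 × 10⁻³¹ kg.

λ_e/λ_A = 222

At fixed KE, p = √(2mKE) so λ = h/p ∝ 1/√m.
λ_e/λ_A = √(m_A/m_e) = √(4.477 × 10⁻²⁶/9.109 × 10⁻³¹) = √(4.915 × 10⁴) = 222.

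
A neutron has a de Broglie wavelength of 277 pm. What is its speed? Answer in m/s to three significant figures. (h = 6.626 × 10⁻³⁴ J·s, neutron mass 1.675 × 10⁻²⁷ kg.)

p = h/λ = 6.626 × 10⁻³⁴ / 2.770 × 10⁻¹⁰ = 2.392 × 10⁻²⁴ kg·m/s.
v = p/m = 2.392 × 10⁻²⁴ / 1.675 × 10⁻²⁷ = 1.43 × 10³ m/s = 1430 m/s.

v = 1430 m/s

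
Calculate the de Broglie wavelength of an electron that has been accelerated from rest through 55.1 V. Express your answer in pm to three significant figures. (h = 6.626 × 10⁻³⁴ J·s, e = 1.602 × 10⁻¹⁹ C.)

λ = 165 pm

KE = eV = 1.602 × 10⁻¹⁹ × 55.10 = 8.827 × 10⁻¹⁸ J.
p = √(2mKE) = √(2 × 9.109 × 10⁻³¹ × 8.827 × 10⁻¹⁸) = 4.010 × 10⁻²⁴ kg·m/s.
λ = h/p = 6.626 × 10⁻³⁴ / 4.010 × 10⁻²⁴ = 1.65 × 10⁻¹⁰ m = 165 pm.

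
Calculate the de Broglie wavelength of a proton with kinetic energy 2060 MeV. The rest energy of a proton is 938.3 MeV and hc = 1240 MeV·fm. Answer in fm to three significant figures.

λ = 0.435 fm

Total energy E = KE + m₀c² = 2060 + 938.3 = 2998.3 MeV.
(pc)² = E² − (m₀c²)² = (2998.3)² − (938.3)² = 8.109 × 10⁶ MeV², so pc = 2848 MeV.
λ = hc/(pc) = 1240 MeV·fm / 2848 MeV = 0.435 fm.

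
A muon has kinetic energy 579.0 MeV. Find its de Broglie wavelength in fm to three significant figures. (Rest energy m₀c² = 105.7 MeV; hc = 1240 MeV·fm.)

λ = 1.83 fm

Total energy E = KE + m₀c² = 579.0 + 105.7 = 684.7 MeV.
(pc)² = E² − (m₀c²)² = (684.7)² − (105.7)² = 4.576 × 10⁵ MeV², so pc = 676.5 MeV.
λ = hc/(pc) = 1240 MeV·fm / 676.5 MeV = 1.83 fm.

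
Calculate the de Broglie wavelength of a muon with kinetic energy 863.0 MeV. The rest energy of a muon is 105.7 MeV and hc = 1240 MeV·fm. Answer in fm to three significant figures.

λ = 1.29 fm

Total energy E = KE + m₀c² = 863.0 + 105.7 = 968.7 MeV.
(pc)² = E² − (m₀c²)² = (968.7)² − (105.7)² = 9.272 × 10⁵ MeV², so pc = 962.9 MeV.
λ = hc/(pc) = 1240 MeV·fm / 962.9 MeV = 1.29 fm.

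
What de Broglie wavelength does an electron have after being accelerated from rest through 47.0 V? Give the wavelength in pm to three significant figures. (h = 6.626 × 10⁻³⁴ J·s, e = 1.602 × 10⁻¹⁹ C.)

λ = 179 pm

KE = eV = 1.602 × 10⁻¹⁹ × 47.00 = 7.529 × 10⁻¹⁸ J.
p = √(2mKE) = √(2 × 9.109 × 10⁻³¹ × 7.529 × 10⁻¹⁸) = 3.704 × 10⁻²⁴ kg·m/s.
λ = h/p = 6.626 × 10⁻³⁴ / 3.704 × 10⁻²⁴ = 1.79 × 10⁻¹⁰ m = 179 pm.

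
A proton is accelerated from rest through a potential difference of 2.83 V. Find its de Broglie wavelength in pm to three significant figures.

KE = eV = 1.602 × 10⁻¹⁹ × 2.830 = 4.534 × 10⁻¹⁹ J.
p = √(2mKE) = √(2 × 1.673 × 10⁻²⁷ × 4.534 × 10⁻¹⁹) = 3.895 × 10⁻²³ kg·m/s.
λ = h/p = 6.626 × 10⁻³⁴ / 3.895 × 10⁻²³ = 1.70 × 10⁻¹¹ m = 17.0 pm.

λ = 17.0 pm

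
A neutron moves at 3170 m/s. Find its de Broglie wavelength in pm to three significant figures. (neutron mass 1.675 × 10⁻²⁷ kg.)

p = mv = 1.675 × 10⁻²⁷ × 3170 = 5.310 × 10⁻²⁴ kg·m/s.
λ = h/p = 6.626 × 10⁻³⁴ / 5.310 × 10⁻²⁴ = 1.25 × 10⁻¹⁰ m = 125 pm.

λ = 125 pm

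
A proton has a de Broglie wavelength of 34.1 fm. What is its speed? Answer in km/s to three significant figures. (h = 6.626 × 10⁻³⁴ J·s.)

v = 1.16 × 10⁴ km/s

p = h/λ = 6.626 × 10⁻³⁴ / 3.410 × 10⁻¹⁴ = 1.943 × 10⁻²⁰ kg·m/s.
v = p/m = 1.943 × 10⁻²⁰ / 1.673 × 10⁻²⁷ = 1.16 × 10⁷ m/s = 1.16 × 10⁴ km/s.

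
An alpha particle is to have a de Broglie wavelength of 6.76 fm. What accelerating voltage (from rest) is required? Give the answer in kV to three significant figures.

V = 2260 kV

p = h/λ = 6.626 × 10⁻³⁴ / 6.760 × 10⁻¹⁵ = 9.802 × 10⁻²⁰ kg·m/s.
KE = p²/(2m) = 7.229 × 10⁻¹³ J.
V = KE/2e = 7.229 × 10⁻¹³ / (2 × 1.602 × 10⁻¹⁹) = 2260 kV.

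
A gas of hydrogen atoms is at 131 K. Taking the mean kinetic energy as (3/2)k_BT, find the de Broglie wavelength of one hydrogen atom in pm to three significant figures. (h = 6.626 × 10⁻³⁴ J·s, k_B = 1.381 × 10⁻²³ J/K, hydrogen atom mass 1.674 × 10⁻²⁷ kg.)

KE = (3/2)k_BT = 1.5 × 1.381 × 10⁻²³ × 131 = 2.714 × 10⁻²¹ J.
p = √(2mKE) = √(2 × 1.674 × 10⁻²⁷ × 2.714 × 10⁻²¹) = 3.014 × 10⁻²⁴ kg·m/s.
λ = h/p = 2.20 × 10⁻¹⁰ m = 220 pm.

λ = 220 pm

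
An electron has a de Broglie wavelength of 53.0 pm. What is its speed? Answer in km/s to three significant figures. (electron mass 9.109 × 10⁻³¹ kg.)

v = 1.37 × 10⁴ km/s

p = h/λ = 6.626 × 10⁻³⁴ / 5.300 × 10⁻¹¹ = 1.250 × 10⁻²³ kg·m/s.
v = p/m = 1.250 × 10⁻²³ / 9.109 × 10⁻³¹ = 1.37 × 10⁷ m/s = 1.37 × 10⁴ km/s.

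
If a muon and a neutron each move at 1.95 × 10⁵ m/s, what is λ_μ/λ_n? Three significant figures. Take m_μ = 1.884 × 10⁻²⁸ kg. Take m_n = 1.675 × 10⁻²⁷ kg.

At fixed v, p = mv so λ = h/(mv) ∝ 1/m.
λ_μ/λ_n = m_n/m_μ = 1.675 × 10⁻²⁷/1.884 × 10⁻²⁸ = 8.89.

λ_μ/λ_n = 8.89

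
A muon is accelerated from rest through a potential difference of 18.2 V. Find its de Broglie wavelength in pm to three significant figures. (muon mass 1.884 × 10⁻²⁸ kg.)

λ = 20.0 pm

KE = eV = 1.602 × 10⁻¹⁹ × 18.20 = 2.916 × 10⁻¹⁸ J.
p = √(2mKE) = √(2 × 1.884 × 10⁻²⁸ × 2.916 × 10⁻¹⁸) = 3.315 × 10⁻²³ kg·m/s.
λ = h/p = 6.626 × 10⁻³⁴ / 3.315 × 10⁻²³ = 2.00 × 10⁻¹¹ m = 20.0 pm.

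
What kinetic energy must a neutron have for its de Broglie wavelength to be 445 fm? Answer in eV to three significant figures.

p = h/λ = 6.626 × 10⁻³⁴ / 4.450 × 10⁻¹³ = 1.489 × 10⁻²¹ kg·m/s.
KE = p²/(2m) = (1.489 × 10⁻²¹)² / (2 × 1.675 × 10⁻²⁷) = 6.618 × 10⁻¹⁶ J = 4130 eV.

KE = 4130 eV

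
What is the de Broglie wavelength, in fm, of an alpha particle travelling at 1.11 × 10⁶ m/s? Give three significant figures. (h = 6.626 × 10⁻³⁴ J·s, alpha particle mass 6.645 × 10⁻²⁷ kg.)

λ = 89.8 fm

p = mv = 6.645 × 10⁻²⁷ × 1.11 × 10⁶ = 7.376 × 10⁻²¹ kg·m/s.
λ = h/p = 6.626 × 10⁻³⁴ / 7.376 × 10⁻²¹ = 8.98 × 10⁻¹⁴ m = 89.8 fm.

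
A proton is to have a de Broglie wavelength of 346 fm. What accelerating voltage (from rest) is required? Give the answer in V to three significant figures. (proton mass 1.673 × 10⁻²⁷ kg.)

p = h/λ = 6.626 × 10⁻³⁴ / 3.460 × 10⁻¹³ = 1.915 × 10⁻²¹ kg·m/s.
KE = p²/(2m) = 1.096 × 10⁻¹⁵ J.
V = KE/e = 1.096 × 10⁻¹⁵ / (1.602 × 10⁻¹⁹) = 6840 V.

V = 6840 V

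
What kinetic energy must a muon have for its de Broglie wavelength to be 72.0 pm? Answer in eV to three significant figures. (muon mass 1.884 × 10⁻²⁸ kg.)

KE = 1.40 eV

p = h/λ = 6.626 × 10⁻³⁴ / 7.200 × 10⁻¹¹ = 9.203 × 10⁻²⁴ kg·m/s.
KE = p²/(2m) = (9.203 × 10⁻²⁴)² / (2 × 1.884 × 10⁻²⁸) = 2.248 × 10⁻¹⁹ J = 1.40 eV.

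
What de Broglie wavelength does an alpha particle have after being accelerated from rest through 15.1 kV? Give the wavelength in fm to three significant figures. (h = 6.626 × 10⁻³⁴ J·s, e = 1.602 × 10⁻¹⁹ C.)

KE = 2eV = 2 × 1.602 × 10⁻¹⁹ × 1.510 × 10⁴ = 4.838 × 10⁻¹⁵ J.
p = √(2mKE) = √(2 × 6.645 × 10⁻²⁷ × 4.838 × 10⁻¹⁵) = 8.019 × 10⁻²¹ kg·m/s.
λ = h/p = 6.626 × 10⁻³⁴ / 8.019 × 10⁻²¹ = 8.26 × 10⁻¹⁴ m = 82.6 fm.

λ = 82.6 fm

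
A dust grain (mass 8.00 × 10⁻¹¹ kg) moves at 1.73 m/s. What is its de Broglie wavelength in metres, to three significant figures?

p = mv = 8.00 × 10⁻¹¹ × 1.73 = 1.384 × 10⁻¹⁰ kg·m/s.
λ = h/p = 6.626 × 10⁻³⁴ / 1.384 × 10⁻¹⁰ = 4.79 × 10⁻²⁴ m.

λ = 4.79 × 10⁻²⁴ m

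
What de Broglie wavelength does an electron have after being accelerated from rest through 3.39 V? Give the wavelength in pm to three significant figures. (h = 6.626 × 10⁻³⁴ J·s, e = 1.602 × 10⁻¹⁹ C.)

λ = 666 pm

KE = eV = 1.602 × 10⁻¹⁹ × 3.390 = 5.431 × 10⁻¹⁹ J.
p = √(2mKE) = √(2 × 9.109 × 10⁻³¹ × 5.431 × 10⁻¹⁹) = 9.947 × 10⁻²⁵ kg·m/s.
λ = h/p = 6.626 × 10⁻³⁴ / 9.947 × 10⁻²⁵ = 6.66 × 10⁻¹⁰ m = 666 pm.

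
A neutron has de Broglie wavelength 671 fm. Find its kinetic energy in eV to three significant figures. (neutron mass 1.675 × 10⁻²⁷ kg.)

KE = 1820 eV

p = h/λ = 6.626 × 10⁻³⁴ / 6.710 × 10⁻¹³ = 9.875 × 10⁻²² kg·m/s.
KE = p²/(2m) = (9.875 × 10⁻²²)² / (2 × 1.675 × 10⁻²⁷) = 2.911 × 10⁻¹⁶ J = 1820 eV.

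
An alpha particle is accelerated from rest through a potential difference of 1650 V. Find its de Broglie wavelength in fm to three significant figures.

λ = 250 fm

KE = 2eV = 2 × 1.602 × 10⁻¹⁹ × 1650 = 5.287 × 10⁻¹⁶ J.
p = √(2mKE) = √(2 × 6.645 × 10⁻²⁷ × 5.287 × 10⁻¹⁶) = 2.651 × 10⁻²¹ kg·m/s.
λ = h/p = 6.626 × 10⁻³⁴ / 2.651 × 10⁻²¹ = 2.50 × 10⁻¹³ m = 250 fm.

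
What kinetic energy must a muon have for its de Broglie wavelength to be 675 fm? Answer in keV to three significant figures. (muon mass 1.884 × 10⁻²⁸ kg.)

p = h/λ = 6.626 × 10⁻³⁴ / 6.750 × 10⁻¹³ = 9.816 × 10⁻²² kg·m/s.
KE = p²/(2m) = (9.816 × 10⁻²²)² / (2 × 1.884 × 10⁻²⁸) = 2.557 × 10⁻¹⁵ J = 16.0 keV.

KE = 16.0 keV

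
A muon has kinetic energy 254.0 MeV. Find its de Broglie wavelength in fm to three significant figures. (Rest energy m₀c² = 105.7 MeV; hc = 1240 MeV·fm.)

λ = 3.61 fm

Total energy E = KE + m₀c² = 254.0 + 105.7 = 359.7 MeV.
(pc)² = E² − (m₀c²)² = (359.7)² − (105.7)² = 1.182 × 10⁵ MeV², so pc = 343.8 MeV.
λ = hc/(pc) = 1240 MeV·fm / 343.8 MeV = 3.61 fm.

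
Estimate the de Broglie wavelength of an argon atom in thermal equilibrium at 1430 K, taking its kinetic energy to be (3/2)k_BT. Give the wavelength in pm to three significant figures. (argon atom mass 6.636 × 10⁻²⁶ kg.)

KE = (3/2)k_BT = 1.5 × 1.381 × 10⁻²³ × 1430 = 2.962 × 10⁻²⁰ J.
p = √(2mKE) = √(2 × 6.636 × 10⁻²⁶ × 2.962 × 10⁻²⁰) = 6.270 × 10⁻²³ kg·m/s.
λ = h/p = 1.06 × 10⁻¹¹ m = 10.6 pm.

λ = 10.6 pm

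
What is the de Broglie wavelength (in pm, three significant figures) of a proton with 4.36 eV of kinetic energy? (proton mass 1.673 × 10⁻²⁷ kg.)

KE = 4.36 eV = 6.985 × 10⁻¹⁹ J.
p = √(2mKE) = √(2 × 1.673 × 10⁻²⁷ × 6.985 × 10⁻¹⁹) = 4.834 × 10⁻²³ kg·m/s.
λ = h/p = 6.626 × 10⁻³⁴ / 4.834 × 10⁻²³ = 1.37 × 10⁻¹¹ m = 13.7 pm.

λ = 13.7 pm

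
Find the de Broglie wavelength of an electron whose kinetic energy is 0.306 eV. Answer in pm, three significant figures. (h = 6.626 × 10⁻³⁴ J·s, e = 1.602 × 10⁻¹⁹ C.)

KE = 0.306 eV = 4.902 × 10⁻²⁰ J.
p = √(2mKE) = √(2 × 9.109 × 10⁻³¹ × 4.902 × 10⁻²⁰) = 2.988 × 10⁻²⁵ kg·m/s.
λ = h/p = 6.626 × 10⁻³⁴ / 2.988 × 10⁻²⁵ = 2.22 × 10⁻⁹ m = 2220 pm.

λ = 2220 pm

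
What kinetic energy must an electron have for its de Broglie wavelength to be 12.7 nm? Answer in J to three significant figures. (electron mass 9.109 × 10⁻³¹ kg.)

p = h/λ = 6.626 × 10⁻³⁴ / 1.270 × 10⁻⁸ = 5.217 × 10⁻²⁶ kg·m/s.
KE = p²/(2m) = (5.217 × 10⁻²⁶)² / (2 × 9.109 × 10⁻³¹) = 1.494 × 10⁻²¹ J = 1.49 × 10⁻²¹ J.

KE = 1.49 × 10⁻²¹ J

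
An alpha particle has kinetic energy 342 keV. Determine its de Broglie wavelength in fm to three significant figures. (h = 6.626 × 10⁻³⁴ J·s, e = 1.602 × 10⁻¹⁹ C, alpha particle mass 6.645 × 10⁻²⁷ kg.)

λ = 24.6 fm

KE = 342 keV = 5.479 × 10⁻¹⁴ J.
p = √(2mKE) = √(2 × 6.645 × 10⁻²⁷ × 5.479 × 10⁻¹⁴) = 2.698 × 10⁻²⁰ kg·m/s.
λ = h/p = 6.626 × 10⁻³⁴ / 2.698 × 10⁻²⁰ = 2.46 × 10⁻¹⁴ m = 24.6 fm.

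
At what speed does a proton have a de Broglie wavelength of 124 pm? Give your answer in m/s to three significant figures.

v = 3190 m/s

p = h/λ = 6.626 × 10⁻³⁴ / 1.240 × 10⁻¹⁰ = 5.344 × 10⁻²⁴ kg·m/s.
v = p/m = 5.344 × 10⁻²⁴ / 1.673 × 10⁻²⁷ = 3.19 × 10³ m/s = 3190 m/s.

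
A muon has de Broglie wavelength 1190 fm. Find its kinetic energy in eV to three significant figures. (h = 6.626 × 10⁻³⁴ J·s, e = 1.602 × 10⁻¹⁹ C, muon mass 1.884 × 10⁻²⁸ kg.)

KE = 5140 eV

p = h/λ = 6.626 × 10⁻³⁴ / 1.190 × 10⁻¹² = 5.568 × 10⁻²² kg·m/s.
KE = p²/(2m) = (5.568 × 10⁻²²)² / (2 × 1.884 × 10⁻²⁸) = 8.228 × 10⁻¹⁶ J = 5140 eV.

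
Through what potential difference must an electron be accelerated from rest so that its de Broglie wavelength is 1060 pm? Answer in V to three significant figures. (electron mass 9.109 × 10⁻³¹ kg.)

V = 1.34 V

p = h/λ = 6.626 × 10⁻³⁴ / 1.060 × 10⁻⁹ = 6.251 × 10⁻²⁵ kg·m/s.
KE = p²/(2m) = 2.145 × 10⁻¹⁹ J.
V = KE/e = 2.145 × 10⁻¹⁹ / (1.602 × 10⁻¹⁹) = 1.34 V.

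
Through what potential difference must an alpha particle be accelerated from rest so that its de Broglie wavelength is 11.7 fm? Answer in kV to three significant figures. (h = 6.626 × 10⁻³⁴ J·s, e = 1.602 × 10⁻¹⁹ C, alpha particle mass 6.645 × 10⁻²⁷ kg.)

V = 753 kV

p = h/λ = 6.626 × 10⁻³⁴ / 1.170 × 10⁻¹⁴ = 5.663 × 10⁻²⁰ kg·m/s.
KE = p²/(2m) = 2.413 × 10⁻¹³ J.
V = KE/2e = 2.413 × 10⁻¹³ / (2 × 1.602 × 10⁻¹⁹) = 753 kV.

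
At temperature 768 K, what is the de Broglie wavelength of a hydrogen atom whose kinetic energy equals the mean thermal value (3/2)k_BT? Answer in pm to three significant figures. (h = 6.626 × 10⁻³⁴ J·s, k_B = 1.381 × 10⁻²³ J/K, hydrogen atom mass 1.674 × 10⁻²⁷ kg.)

KE = (3/2)k_BT = 1.5 × 1.381 × 10⁻²³ × 768 = 1.591 × 10⁻²⁰ J.
p = √(2mKE) = √(2 × 1.674 × 10⁻²⁷ × 1.591 × 10⁻²⁰) = 7.298 × 10⁻²⁴ kg·m/s.
λ = h/p = 9.08 × 10⁻¹¹ m = 90.8 pm.

λ = 90.8 pm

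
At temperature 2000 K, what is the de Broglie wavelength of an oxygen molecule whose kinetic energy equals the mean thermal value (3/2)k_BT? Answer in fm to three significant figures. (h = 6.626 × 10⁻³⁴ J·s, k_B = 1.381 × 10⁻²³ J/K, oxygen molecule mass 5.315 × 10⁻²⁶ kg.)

λ = 9980 fm

KE = (3/2)k_BT = 1.5 × 1.381 × 10⁻²³ × 2000 = 4.143 × 10⁻²⁰ J.
p = √(2mKE) = √(2 × 5.315 × 10⁻²⁶ × 4.143 × 10⁻²⁰) = 6.636 × 10⁻²³ kg·m/s.
λ = h/p = 9.98 × 10⁻¹² m = 9980 fm.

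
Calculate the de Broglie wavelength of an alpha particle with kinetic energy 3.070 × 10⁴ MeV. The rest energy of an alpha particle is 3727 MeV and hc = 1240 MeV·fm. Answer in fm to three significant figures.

λ = 0.0362 fm

Total energy E = KE + m₀c² = 3.070 × 10⁴ + 3727 = 34427 MeV.
(pc)² = E² − (m₀c²)² = (34427)² − (3727)² = 1.171 × 10⁹ MeV², so pc = 3.422 × 10⁴ MeV.
λ = hc/(pc) = 1240 MeV·fm / 3.422 × 10⁴ MeV = 0.0362 fm.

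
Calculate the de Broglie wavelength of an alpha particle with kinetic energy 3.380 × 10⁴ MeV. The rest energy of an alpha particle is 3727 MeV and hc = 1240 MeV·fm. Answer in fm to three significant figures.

λ = 0.0332 fm

Total energy E = KE + m₀c² = 3.380 × 10⁴ + 3727 = 37527 MeV.
(pc)² = E² − (m₀c²)² = (37527)² − (3727)² = 1.394 × 10⁹ MeV², so pc = 3.734 × 10⁴ MeV.
λ = hc/(pc) = 1240 MeV·fm / 3.734 × 10⁴ MeV = 0.0332 fm.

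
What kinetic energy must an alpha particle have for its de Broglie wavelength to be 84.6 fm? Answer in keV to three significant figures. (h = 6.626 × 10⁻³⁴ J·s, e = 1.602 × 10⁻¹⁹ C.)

p = h/λ = 6.626 × 10⁻³⁴ / 8.460 × 10⁻¹⁴ = 7.832 × 10⁻²¹ kg·m/s.
KE = p²/(2m) = (7.832 × 10⁻²¹)² / (2 × 6.645 × 10⁻²⁷) = 4.616 × 10⁻¹⁵ J = 28.8 keV.

KE = 28.8 keV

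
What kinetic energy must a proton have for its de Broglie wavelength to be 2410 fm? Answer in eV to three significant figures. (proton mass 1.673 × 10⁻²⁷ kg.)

p = h/λ = 6.626 × 10⁻³⁴ / 2.410 × 10⁻¹² = 2.749 × 10⁻²² kg·m/s.
KE = p²/(2m) = (2.749 × 10⁻²²)² / (2 × 1.673 × 10⁻²⁷) = 2.259 × 10⁻¹⁷ J = 141 eV.

KE = 141 eV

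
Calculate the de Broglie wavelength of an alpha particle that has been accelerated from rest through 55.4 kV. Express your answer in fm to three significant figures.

λ = 43.1 fm

KE = 2eV = 2 × 1.602 × 10⁻¹⁹ × 5.540 × 10⁴ = 1.775 × 10⁻¹⁴ J.
p = √(2mKE) = √(2 × 6.645 × 10⁻²⁷ × 1.775 × 10⁻¹⁴) = 1.536 × 10⁻²⁰ kg·m/s.
λ = h/p = 6.626 × 10⁻³⁴ / 1.536 × 10⁻²⁰ = 4.31 × 10⁻¹⁴ m = 43.1 fm.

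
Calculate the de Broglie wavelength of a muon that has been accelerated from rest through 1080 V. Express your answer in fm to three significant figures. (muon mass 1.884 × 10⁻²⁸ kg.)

KE = eV = 1.602 × 10⁻¹⁹ × 1080 = 1.730 × 10⁻¹⁶ J.
p = √(2mKE) = √(2 × 1.884 × 10⁻²⁸ × 1.730 × 10⁻¹⁶) = 2.553 × 10⁻²² kg·m/s.
λ = h/p = 6.626 × 10⁻³⁴ / 2.553 × 10⁻²² = 2.60 × 10⁻¹² m = 2600 fm.

λ = 2600 fm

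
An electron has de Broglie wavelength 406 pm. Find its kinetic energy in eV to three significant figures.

KE = 9.13 eV

p = h/λ = 6.626 × 10⁻³⁴ / 4.060 × 10⁻¹⁰ = 1.632 × 10⁻²⁴ kg·m/s.
KE = p²/(2m) = (1.632 × 10⁻²⁴)² / (2 × 9.109 × 10⁻³¹) = 1.462 × 10⁻¹⁸ J = 9.13 eV.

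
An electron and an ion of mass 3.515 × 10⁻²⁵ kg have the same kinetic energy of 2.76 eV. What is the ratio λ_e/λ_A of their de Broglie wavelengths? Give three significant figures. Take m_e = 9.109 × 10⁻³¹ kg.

λ_e/λ_A = 621

At fixed KE, p = √(2mKE) so λ = h/p ∝ 1/√m.
λ_e/λ_A = √(m_A/m_e) = √(3.515 × 10⁻²⁵/9.109 × 10⁻³¹) = √(3.859 × 10⁵) = 621.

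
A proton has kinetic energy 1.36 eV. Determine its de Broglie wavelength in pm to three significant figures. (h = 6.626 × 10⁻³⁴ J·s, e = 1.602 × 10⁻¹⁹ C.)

λ = 24.5 pm

KE = 1.36 eV = 2.179 × 10⁻¹⁹ J.
p = √(2mKE) = √(2 × 1.673 × 10⁻²⁷ × 2.179 × 10⁻¹⁹) = 2.700 × 10⁻²³ kg·m/s.
λ = h/p = 6.626 × 10⁻³⁴ / 2.700 × 10⁻²³ = 2.45 × 10⁻¹¹ m = 24.5 pm.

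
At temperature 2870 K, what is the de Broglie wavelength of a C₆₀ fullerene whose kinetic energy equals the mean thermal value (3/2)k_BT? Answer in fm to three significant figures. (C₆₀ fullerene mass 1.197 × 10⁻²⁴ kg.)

λ = 1760 fm

KE = (3/2)k_BT = 1.5 × 1.381 × 10⁻²³ × 2870 = 5.945 × 10⁻²⁰ J.
p = √(2mKE) = √(2 × 1.197 × 10⁻²⁴ × 5.945 × 10⁻²⁰) = 3.773 × 10⁻²² kg·m/s.
λ = h/p = 1.76 × 10⁻¹² m = 1760 fm.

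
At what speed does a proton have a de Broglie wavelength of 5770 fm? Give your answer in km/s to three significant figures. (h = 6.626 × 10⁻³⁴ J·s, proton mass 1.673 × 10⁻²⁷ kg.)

v = 68.6 km/s

p = h/λ = 6.626 × 10⁻³⁴ / 5.770 × 10⁻¹² = 1.148 × 10⁻²² kg·m/s.
v = p/m = 1.148 × 10⁻²² / 1.673 × 10⁻²⁷ = 6.86 × 10⁴ m/s = 68.6 km/s.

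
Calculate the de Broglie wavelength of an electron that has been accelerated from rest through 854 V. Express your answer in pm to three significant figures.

KE = eV = 1.602 × 10⁻¹⁹ × 854.0 = 1.368 × 10⁻¹⁶ J.
p = √(2mKE) = √(2 × 9.109 × 10⁻³¹ × 1.368 × 10⁻¹⁶) = 1.579 × 10⁻²³ kg·m/s.
λ = h/p = 6.626 × 10⁻³⁴ / 1.579 × 10⁻²³ = 4.20 × 10⁻¹¹ m = 42.0 pm.

λ = 42.0 pm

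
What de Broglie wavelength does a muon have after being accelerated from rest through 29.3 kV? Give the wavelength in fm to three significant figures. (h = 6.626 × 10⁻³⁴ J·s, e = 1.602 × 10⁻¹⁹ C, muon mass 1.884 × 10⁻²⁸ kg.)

λ = 498 fm

KE = eV = 1.602 × 10⁻¹⁹ × 2.930 × 10⁴ = 4.694 × 10⁻¹⁵ J.
p = √(2mKE) = √(2 × 1.884 × 10⁻²⁸ × 4.694 × 10⁻¹⁵) = 1.330 × 10⁻²¹ kg·m/s.
λ = h/p = 6.626 × 10⁻³⁴ / 1.330 × 10⁻²¹ = 4.98 × 10⁻¹³ m = 498 fm.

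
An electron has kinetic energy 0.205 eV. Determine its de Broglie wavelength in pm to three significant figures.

λ = 2710 pm

KE = 0.205 eV = 3.284 × 10⁻²⁰ J.
p = √(2mKE) = √(2 × 9.109 × 10⁻³¹ × 3.284 × 10⁻²⁰) = 2.446 × 10⁻²⁵ kg·m/s.
λ = h/p = 6.626 × 10⁻³⁴ / 2.446 × 10⁻²⁵ = 2.71 × 10⁻⁹ m = 2710 pm.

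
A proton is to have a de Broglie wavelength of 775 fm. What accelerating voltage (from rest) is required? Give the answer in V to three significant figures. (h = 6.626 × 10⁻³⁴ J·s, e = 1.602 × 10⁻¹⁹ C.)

V = 1360 V

p = h/λ = 6.626 × 10⁻³⁴ / 7.750 × 10⁻¹³ = 8.550 × 10⁻²² kg·m/s.
KE = p²/(2m) = 2.185 × 10⁻¹⁶ J.
V = KE/e = 2.185 × 10⁻¹⁶ / (1.602 × 10⁻¹⁹) = 1360 V.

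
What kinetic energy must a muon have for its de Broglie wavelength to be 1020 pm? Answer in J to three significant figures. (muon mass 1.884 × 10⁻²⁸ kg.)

KE = 1.12 × 10⁻²¹ J

p = h/λ = 6.626 × 10⁻³⁴ / 1.020 × 10⁻⁹ = 6.496 × 10⁻²⁵ kg·m/s.
KE = p²/(2m) = (6.496 × 10⁻²⁵)² / (2 × 1.884 × 10⁻²⁸) = 1.120 × 10⁻²¹ J = 1.12 × 10⁻²¹ J.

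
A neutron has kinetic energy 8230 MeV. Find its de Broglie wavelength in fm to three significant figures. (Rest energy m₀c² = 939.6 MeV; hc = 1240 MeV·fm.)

λ = 0.136 fm

Total energy E = KE + m₀c² = 8230 + 939.6 = 9169.6 MeV.
(pc)² = E² − (m₀c²)² = (9169.6)² − (939.6)² = 8.320 × 10⁷ MeV², so pc = 9121 MeV.
λ = hc/(pc) = 1240 MeV·fm / 9121 MeV = 0.136 fm.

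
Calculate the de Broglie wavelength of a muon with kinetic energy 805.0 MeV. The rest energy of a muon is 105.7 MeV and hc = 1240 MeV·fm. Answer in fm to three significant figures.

λ = 1.37 fm

Total energy E = KE + m₀c² = 805.0 + 105.7 = 910.7 MeV.
(pc)² = E² − (m₀c²)² = (910.7)² − (105.7)² = 8.182 × 10⁵ MeV², so pc = 904.5 MeV.
λ = hc/(pc) = 1240 MeV·fm / 904.5 MeV = 1.37 fm.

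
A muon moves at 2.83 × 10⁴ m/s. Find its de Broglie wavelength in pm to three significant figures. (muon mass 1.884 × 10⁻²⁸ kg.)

p = mv = 1.884 × 10⁻²⁸ × 2.83 × 10⁴ = 5.332 × 10⁻²⁴ kg·m/s.
λ = h/p = 6.626 × 10⁻³⁴ / 5.332 × 10⁻²⁴ = 1.24 × 10⁻¹⁰ m = 124 pm.

λ = 124 pm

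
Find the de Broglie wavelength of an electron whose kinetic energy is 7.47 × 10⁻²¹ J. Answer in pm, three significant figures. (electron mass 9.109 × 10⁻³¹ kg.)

p = √(2mKE) = √(2 × 9.109 × 10⁻³¹ × 7.470 × 10⁻²¹) = 1.167 × 10⁻²⁵ kg·m/s.
λ = h/p = 6.626 × 10⁻³⁴ / 1.167 × 10⁻²⁵ = 5.68 × 10⁻⁹ m = 5680 pm.

λ = 5680 pm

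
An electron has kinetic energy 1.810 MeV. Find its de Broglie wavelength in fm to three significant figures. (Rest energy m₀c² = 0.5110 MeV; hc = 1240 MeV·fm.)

Total energy E = KE + m₀c² = 1.810 + 0.5110 = 2.3210 MeV.
(pc)² = E² − (m₀c²)² = (2.3210)² − (0.5110)² = 5.126 MeV², so pc = 2.264 MeV.
λ = hc/(pc) = 1240 MeV·fm / 2.264 MeV = 548 fm.

λ = 548 fm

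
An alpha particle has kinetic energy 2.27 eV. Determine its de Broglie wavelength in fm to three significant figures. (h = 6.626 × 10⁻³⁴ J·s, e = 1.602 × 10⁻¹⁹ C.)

KE = 2.27 eV = 3.637 × 10⁻¹⁹ J.
p = √(2mKE) = √(2 × 6.645 × 10⁻²⁷ × 3.637 × 10⁻¹⁹) = 6.952 × 10⁻²³ kg·m/s.
λ = h/p = 6.626 × 10⁻³⁴ / 6.952 × 10⁻²³ = 9.53 × 10⁻¹² m = 9530 fm.

λ = 9530 fm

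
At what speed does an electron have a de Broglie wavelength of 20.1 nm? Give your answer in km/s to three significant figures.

p = h/λ = 6.626 × 10⁻³⁴ / 2.010 × 10⁻⁸ = 3.297 × 10⁻²⁶ kg·m/s.
v = p/m = 3.297 × 10⁻²⁶ / 9.109 × 10⁻³¹ = 3.62 × 10⁴ m/s = 36.2 km/s.

v = 36.2 km/s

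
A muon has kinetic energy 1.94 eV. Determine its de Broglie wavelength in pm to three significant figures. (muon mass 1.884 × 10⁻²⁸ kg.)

KE = 1.94 eV = 3.108 × 10⁻¹⁹ J.
p = √(2mKE) = √(2 × 1.884 × 10⁻²⁸ × 3.108 × 10⁻¹⁹) = 1.082 × 10⁻²³ kg·m/s.
λ = h/p = 6.626 × 10⁻³⁴ / 1.082 × 10⁻²³ = 6.12 × 10⁻¹¹ m = 61.2 pm.

λ = 61.2 pm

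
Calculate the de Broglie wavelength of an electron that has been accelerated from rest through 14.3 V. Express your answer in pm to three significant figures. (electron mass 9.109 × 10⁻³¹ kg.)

KE = eV = 1.602 × 10⁻¹⁹ × 14.30 = 2.291 × 10⁻¹⁸ J.
p = √(2mKE) = √(2 × 9.109 × 10⁻³¹ × 2.291 × 10⁻¹⁸) = 2.043 × 10⁻²⁴ kg·m/s.
λ = h/p = 6.626 × 10⁻³⁴ / 2.043 × 10⁻²⁴ = 3.24 × 10⁻¹⁰ m = 324 pm.

λ = 324 pm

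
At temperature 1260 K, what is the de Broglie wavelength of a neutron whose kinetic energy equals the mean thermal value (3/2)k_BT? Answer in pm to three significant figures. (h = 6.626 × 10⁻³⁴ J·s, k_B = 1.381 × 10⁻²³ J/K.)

KE = (3/2)k_BT = 1.5 × 1.381 × 10⁻²³ × 1260 = 2.610 × 10⁻²⁰ J.
p = √(2mKE) = √(2 × 1.675 × 10⁻²⁷ × 2.610 × 10⁻²⁰) = 9.351 × 10⁻²⁴ kg·m/s.
λ = h/p = 7.09 × 10⁻¹¹ m = 70.9 pm.

λ = 70.9 pm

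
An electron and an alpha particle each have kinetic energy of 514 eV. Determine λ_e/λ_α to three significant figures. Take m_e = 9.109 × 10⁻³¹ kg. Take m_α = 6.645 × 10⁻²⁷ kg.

At fixed KE, p = √(2mKE) so λ = h/p ∝ 1/√m.
λ_e/λ_α = √(m_α/m_e) = √(6.645 × 10⁻²⁷/9.109 × 10⁻³¹) = √(7295) = 85.4.

λ_e/λ_α = 85.4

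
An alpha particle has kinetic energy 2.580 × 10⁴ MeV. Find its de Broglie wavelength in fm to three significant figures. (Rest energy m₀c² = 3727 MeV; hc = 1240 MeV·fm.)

λ = 0.0423 fm

Total energy E = KE + m₀c² = 2.580 × 10⁴ + 3727 = 29527 MeV.
(pc)² = E² − (m₀c²)² = (29527)² − (3727)² = 8.580 × 10⁸ MeV², so pc = 2.929 × 10⁴ MeV.
λ = hc/(pc) = 1240 MeV·fm / 2.929 × 10⁴ MeV = 0.0423 fm.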